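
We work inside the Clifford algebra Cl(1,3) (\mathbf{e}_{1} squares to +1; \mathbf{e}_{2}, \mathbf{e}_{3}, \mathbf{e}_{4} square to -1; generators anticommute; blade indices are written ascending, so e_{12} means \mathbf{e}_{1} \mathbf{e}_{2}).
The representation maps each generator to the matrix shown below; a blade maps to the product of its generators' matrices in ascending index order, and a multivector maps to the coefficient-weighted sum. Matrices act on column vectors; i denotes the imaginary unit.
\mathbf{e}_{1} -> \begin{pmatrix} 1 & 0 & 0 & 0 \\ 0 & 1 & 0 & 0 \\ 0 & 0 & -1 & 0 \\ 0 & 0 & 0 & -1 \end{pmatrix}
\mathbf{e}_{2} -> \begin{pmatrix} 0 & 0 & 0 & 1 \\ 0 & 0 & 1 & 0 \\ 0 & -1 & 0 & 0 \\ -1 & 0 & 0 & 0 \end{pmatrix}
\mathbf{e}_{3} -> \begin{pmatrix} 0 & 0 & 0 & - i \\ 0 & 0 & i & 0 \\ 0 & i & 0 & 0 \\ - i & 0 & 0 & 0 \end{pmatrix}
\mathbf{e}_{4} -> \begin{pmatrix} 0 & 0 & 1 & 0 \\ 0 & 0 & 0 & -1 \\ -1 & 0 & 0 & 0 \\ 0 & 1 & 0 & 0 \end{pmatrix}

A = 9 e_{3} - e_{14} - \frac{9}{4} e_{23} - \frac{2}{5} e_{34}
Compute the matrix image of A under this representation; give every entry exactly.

Bivector images (products of the table entries): rho(e_{14}) = rho(\mathbf{e}_{1})rho(\mathbf{e}_{4}) = \begin{pmatrix} 0 & 0 & 1 & 0 \\ 0 & 0 & 0 & -1 \\ 1 & 0 & 0 & 0 \\ 0 & -1 & 0 & 0 \end{pmatrix}; rho(e_{23}) = rho(\mathbf{e}_{2})rho(\mathbf{e}_{3}) = \begin{pmatrix} - i & 0 & 0 & 0 \\ 0 & i & 0 & 0 \\ 0 & 0 & - i & 0 \\ 0 & 0 & 0 & i \end{pmatrix}; rho(e_{34}) = rho(\mathbf{e}_{3})rho(\mathbf{e}_{4}) = \begin{pmatrix} 0 & - i & 0 & 0 \\ - i & 0 & 0 & 0 \\ 0 & 0 & 0 & - i \\ 0 & 0 & - i & 0 \end{pmatrix}.
M = (9)*rho(e_{3}) + (-1)*rho(e_{14}) + (-\frac{9}{4})*rho(e_{23}) + (-\frac{2}{5})*rho(e_{34}), summed entrywise:
Answer: \begin{pmatrix} \frac{9 i}{4} & \frac{2 i}{5} & -1 & - 9 i \\ \frac{2 i}{5} & - \frac{9 i}{4} & 9 i & 1 \\ -1 & 9 i & \frac{9 i}{4} & \frac{2 i}{5} \\ - 9 i & 1 & \frac{2 i}{5} & - \frac{9 i}{4} \end{pmatrix}


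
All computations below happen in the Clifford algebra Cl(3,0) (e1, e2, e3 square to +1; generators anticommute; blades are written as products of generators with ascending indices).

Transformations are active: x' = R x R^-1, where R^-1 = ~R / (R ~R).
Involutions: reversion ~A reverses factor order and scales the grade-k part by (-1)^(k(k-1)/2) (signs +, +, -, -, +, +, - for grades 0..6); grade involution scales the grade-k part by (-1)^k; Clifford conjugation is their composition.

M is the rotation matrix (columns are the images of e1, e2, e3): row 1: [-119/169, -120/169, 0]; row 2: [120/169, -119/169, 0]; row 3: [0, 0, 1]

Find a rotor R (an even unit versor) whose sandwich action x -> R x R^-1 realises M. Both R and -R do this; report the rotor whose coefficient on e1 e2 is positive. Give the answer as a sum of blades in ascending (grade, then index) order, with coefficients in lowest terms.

Method: write R = a + b12*e1 e2 + b13*e1 e3 + b23*e2 e3 with a^2 + b12^2 + b13^2 + b23^2 = 1 (so R^-1 = ~R). Expanding the columns R e_j ~R gives tr M = 4a^2 - 1 and, from the antisymmetric part, M21 - M12 = -4a*b12, M13 - M31 = 4a*b13, M32 - M23 = -4a*b23.
Here tr M = -69/169, so a^2 = (1 + tr M)/4 = 25/169 and a = ±5/13. Taking a = 5/13: M21 - M12 = 240/169, M13 - M31 = 0, M32 - M23 = 0, giving b12 = -12/13, b13 = 0, b23 = 0, i.e. R = 5/13 - 12/13*e1 e2.
Its e1 e2 coefficient is negative, so report the other preimage -R.
Answer: -5/13 + 12/13*e1 e2. Uniqueness: Spin(3) -> SO(3) maps R and -R to the same rotation of trace -69/169; fixing the sign of the e1 e2 coefficient removes the ambiguity.


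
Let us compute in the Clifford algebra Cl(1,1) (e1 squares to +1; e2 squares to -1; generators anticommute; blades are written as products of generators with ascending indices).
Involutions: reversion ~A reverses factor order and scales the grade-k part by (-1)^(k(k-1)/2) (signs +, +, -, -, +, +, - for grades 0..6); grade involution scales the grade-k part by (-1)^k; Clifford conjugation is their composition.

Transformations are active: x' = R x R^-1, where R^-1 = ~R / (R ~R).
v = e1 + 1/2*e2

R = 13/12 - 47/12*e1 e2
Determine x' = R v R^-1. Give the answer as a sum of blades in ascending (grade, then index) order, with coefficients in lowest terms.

~R = 13/12 + 47/12*e1 e2, and R ~R = -85/6, so R^-1 = ~R / (-85/6).
R v = 73/24*e1 + 107/24*e2
Answer: -2989/2040*e1 - 2411/2040*e2


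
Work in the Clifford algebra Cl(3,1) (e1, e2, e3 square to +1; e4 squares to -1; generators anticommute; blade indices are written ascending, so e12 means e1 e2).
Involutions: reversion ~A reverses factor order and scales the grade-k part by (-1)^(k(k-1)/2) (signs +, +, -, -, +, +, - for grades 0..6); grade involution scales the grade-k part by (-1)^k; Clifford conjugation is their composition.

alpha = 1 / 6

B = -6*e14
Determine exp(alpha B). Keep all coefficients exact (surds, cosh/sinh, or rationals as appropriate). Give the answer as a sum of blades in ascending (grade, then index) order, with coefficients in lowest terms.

B^2 = (-6)^2*(e14)^2 = 36*(+1) = 36 (a basis 2-blade squares to minus the product of its generators' squares).
B^2 = 36 — the positive square puts this in the hyperbolic regime; l = 6, alpha*l = 1, so exp(alpha B) = cosh(1) + (sinh(1)/6)*B = cosh(1) + (sinh(1)/6)*B.
Answer: cosh(1) - sinh(1)*e14


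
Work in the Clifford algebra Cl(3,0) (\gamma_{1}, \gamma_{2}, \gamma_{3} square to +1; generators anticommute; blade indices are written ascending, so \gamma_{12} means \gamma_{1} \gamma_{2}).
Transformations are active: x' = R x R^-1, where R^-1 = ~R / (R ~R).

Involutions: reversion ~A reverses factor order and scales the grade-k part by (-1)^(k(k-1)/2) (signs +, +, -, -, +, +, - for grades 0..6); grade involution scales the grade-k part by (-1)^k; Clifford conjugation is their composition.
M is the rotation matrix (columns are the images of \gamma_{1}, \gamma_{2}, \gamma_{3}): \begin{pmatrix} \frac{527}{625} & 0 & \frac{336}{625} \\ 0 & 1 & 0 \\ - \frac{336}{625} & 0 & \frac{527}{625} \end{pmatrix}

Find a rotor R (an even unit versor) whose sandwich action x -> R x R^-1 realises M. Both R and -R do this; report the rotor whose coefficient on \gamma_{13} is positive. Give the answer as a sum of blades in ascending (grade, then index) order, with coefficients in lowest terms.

Method: write R = a + b12*\gamma_{12} + b13*\gamma_{13} + b23*\gamma_{23} with a^2 + b12^2 + b13^2 + b23^2 = 1 (so R^-1 = ~R). Expanding the columns R e_j ~R gives tr M = 4a^2 - 1 and, from the antisymmetric part, M21 - M12 = -4a*b12, M13 - M31 = 4a*b13, M32 - M23 = -4a*b23.
Here tr M = \frac{1679}{625}, so a^2 = (1 + tr M)/4 = \frac{576}{625} and a = ±\frac{24}{25}. Taking a = \frac{24}{25}: M21 - M12 = 0, M13 - M31 = \frac{672}{625}, M32 - M23 = 0, giving b12 = 0, b13 = \frac{7}{25}, b23 = 0, i.e. R = \frac{24}{25} + \frac{7}{25} \gamma_{13}.
Its \gamma_{13} coefficient is already positive.
Answer: \frac{24}{25} + \frac{7}{25} \gamma_{13}. Sheet selection: the two-to-one cover makes ±R indistinguishable at the matrix level (trace \frac{1679}{625}), so uniqueness comes from the required sign on \gamma_{13}.


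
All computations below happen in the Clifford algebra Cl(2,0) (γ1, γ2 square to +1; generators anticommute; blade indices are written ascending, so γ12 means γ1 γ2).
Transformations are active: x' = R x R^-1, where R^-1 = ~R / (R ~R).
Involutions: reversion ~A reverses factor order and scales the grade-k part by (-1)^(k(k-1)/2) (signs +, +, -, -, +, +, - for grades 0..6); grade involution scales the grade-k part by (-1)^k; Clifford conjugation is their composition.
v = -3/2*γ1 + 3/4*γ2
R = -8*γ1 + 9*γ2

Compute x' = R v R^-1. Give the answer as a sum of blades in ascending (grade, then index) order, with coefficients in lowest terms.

~R = -8*γ1 + 9*γ2, and R ~R = 145, so R^-1 = ~R / (145).
R v = 75/4 + 15/2*γ12
Answer: -33/58*γ1 + 183/116*γ2


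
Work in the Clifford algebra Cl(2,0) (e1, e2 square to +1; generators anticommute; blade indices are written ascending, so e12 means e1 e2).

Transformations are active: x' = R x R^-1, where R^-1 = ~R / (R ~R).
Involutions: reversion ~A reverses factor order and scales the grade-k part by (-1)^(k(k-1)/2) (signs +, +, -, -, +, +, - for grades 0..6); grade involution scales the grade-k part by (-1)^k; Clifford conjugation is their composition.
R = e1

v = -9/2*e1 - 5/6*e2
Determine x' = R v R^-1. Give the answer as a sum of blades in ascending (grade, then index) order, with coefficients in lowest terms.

~R = e1, and R ~R = 1, so R^-1 = ~R / (1).
R v = -9/2 - 5/6*e12
Answer: -9/2*e1 + 5/6*e2


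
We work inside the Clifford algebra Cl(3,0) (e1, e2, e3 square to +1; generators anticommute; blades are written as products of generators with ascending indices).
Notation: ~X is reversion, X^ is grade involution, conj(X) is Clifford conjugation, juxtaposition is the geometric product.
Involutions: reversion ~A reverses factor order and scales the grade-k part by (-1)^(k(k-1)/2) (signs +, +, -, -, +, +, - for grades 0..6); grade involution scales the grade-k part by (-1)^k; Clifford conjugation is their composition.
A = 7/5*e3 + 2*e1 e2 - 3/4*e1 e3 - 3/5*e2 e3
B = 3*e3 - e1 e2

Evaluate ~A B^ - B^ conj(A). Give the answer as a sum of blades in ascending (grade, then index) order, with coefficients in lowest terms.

first term: -31/5 - 9/4*e1 - 9/5*e2 + 3/5*e1 e3 - 3/4*e2 e3 + 23/5*e1 e2 e3
second term: 11/5 + 9/4*e1 + 9/5*e2 - 3/5*e1 e3 + 3/4*e2 e3 + 37/5*e1 e2 e3
Answer: -42/5 - 9/2*e1 - 18/5*e2 + 6/5*e1 e3 - 3/2*e2 e3 - 14/5*e1 e2 e3


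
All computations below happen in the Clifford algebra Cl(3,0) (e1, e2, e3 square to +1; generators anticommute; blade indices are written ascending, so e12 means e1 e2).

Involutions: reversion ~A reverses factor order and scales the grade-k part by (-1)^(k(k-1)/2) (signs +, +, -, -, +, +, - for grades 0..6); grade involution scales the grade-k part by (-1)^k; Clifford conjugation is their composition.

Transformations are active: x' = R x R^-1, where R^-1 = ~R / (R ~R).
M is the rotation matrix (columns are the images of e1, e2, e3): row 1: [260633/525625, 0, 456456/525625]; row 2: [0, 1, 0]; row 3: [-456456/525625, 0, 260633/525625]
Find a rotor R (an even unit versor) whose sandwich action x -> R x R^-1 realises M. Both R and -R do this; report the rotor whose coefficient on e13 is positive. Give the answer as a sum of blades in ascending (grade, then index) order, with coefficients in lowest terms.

Method: write R = a + b12*e12 + b13*e13 + b23*e23 with a^2 + b12^2 + b13^2 + b23^2 = 1 (so R^-1 = ~R). Expanding the columns R e_j ~R gives tr M = 4a^2 - 1 and, from the antisymmetric part, M21 - M12 = -4a*b12, M13 - M31 = 4a*b13, M32 - M23 = -4a*b23.
Here tr M = 1046891/525625, so a^2 = (1 + tr M)/4 = 393129/525625 and a = ±627/725. Taking a = 627/725: M21 - M12 = 0, M13 - M31 = 912912/525625, M32 - M23 = 0, giving b12 = 0, b13 = 364/725, b23 = 0, i.e. R = 627/725 + 364/725*e13.
Its e13 coefficient is already positive.
Answer: 627/725 + 364/725*e13. Key observation: the double cover Spin(3) -> SO(3) sends R and -R to the same matrix (trace 1046891/525625 here), so the stated sign of the e13 coefficient is what selects one sheet.


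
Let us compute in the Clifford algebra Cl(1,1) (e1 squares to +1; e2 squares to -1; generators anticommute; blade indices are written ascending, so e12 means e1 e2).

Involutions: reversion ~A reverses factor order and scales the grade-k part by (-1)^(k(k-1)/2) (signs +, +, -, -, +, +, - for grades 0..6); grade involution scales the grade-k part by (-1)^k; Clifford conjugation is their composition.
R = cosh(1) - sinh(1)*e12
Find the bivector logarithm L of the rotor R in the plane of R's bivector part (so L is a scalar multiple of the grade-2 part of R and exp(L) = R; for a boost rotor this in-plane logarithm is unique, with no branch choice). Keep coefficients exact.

The scalar part of R is cosh(1), so cosh pins the rapidity up to sign — the sign comes from the bivector part; dividing that part by sinh of the rapidity yields the plane, and the in-plane L = rapidity * plane is unique because the two sign choices cancel.
Concretely: cosh(rapidity) = cosh(1) gives rapidity = ±1, and since rapidity/sinh(rapidity) is even the sign is immaterial: L = (rapidity/sinh(rapidity)) * <R>_2 = (1/sinh(1)) * <R>_2.
Answer: -e12


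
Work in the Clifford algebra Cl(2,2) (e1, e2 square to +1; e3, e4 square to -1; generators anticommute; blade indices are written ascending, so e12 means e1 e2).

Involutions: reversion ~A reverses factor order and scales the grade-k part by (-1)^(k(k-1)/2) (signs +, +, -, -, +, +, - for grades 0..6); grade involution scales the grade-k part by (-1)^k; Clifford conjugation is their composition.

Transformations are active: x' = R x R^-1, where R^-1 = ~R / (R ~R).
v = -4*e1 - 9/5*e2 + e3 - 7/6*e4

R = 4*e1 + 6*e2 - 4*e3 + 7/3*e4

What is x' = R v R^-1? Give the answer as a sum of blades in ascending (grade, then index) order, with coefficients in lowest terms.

~R = 4*e1 + 6*e2 - 4*e3 + 7/3*e4, and R ~R = 275/9, so R^-1 = ~R / (275/9).
R v = -1807/90 + 84/5*e12 - 12*e13 + 14/3*e14 - 6/5*e23 - 14/5*e24 + 7/3*e34
Answer: -1728/1375*e1 - 8367/1375*e2 + 5853/1375*e3 - 15673/8250*e4


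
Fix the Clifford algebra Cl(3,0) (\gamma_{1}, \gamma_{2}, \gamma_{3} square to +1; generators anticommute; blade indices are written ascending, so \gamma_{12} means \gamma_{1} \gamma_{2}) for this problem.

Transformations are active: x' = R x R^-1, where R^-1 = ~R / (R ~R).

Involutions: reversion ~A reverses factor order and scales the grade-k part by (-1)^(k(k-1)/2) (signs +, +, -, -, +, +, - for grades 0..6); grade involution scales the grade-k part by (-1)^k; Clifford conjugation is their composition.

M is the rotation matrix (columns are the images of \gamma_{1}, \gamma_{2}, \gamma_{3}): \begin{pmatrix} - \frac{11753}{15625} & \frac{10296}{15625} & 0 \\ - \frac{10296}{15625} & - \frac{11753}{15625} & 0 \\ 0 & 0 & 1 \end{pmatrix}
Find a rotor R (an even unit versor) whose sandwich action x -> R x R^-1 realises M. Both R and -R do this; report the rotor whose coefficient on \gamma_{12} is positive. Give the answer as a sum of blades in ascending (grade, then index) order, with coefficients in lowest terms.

Method: write R = a + b12*\gamma_{12} + b13*\gamma_{13} + b23*\gamma_{23} with a^2 + b12^2 + b13^2 + b23^2 = 1 (so R^-1 = ~R). Expanding the columns R e_j ~R gives tr M = 4a^2 - 1 and, from the antisymmetric part, M21 - M12 = -4a*b12, M13 - M31 = 4a*b13, M32 - M23 = -4a*b23.
Here tr M = -\frac{7881}{15625}, so a^2 = (1 + tr M)/4 = \frac{1936}{15625} and a = ±\frac{44}{125}. Taking a = \frac{44}{125}: M21 - M12 = -\frac{20592}{15625}, M13 - M31 = 0, M32 - M23 = 0, giving b12 = \frac{117}{125}, b13 = 0, b23 = 0, i.e. R = \frac{44}{125} + \frac{117}{125} \gamma_{12}.
Its \gamma_{12} coefficient is already positive.
Answer: \frac{44}{125} + \frac{117}{125} \gamma_{12}. Uniqueness: Spin(3) -> SO(3) maps R and -R to the same rotation of trace -\frac{7881}{15625}; fixing the sign of the \gamma_{12} coefficient removes the ambiguity.


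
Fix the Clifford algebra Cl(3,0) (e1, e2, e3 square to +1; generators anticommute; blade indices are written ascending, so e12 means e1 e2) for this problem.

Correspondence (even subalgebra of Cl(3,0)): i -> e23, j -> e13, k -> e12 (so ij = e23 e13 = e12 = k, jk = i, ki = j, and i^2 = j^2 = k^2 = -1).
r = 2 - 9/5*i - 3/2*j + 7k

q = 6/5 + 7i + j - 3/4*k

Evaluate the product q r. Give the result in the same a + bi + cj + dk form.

In blades: q = 6/5 - 3/4*e12 + e13 + 7*e23, r = 2 + 7*e12 - 3/2*e13 - 9/5*e23.
Distribute q over r term by term (generator squares from the signature, products reordered to ascending indices): (6/5)*r = 12/5 + 42/5*e12 - 9/5*e13 - 54/25*e23; (-3/4*e12)*r = 21/4 - 3/2*e12 + 27/20*e13 - 9/8*e23; (e13)*r = 3/2 + 9/5*e12 + 2*e13 + 7*e23; (7*e23)*r = 63/5 - 21/2*e12 - 49*e13 + 14*e23.
Sum: 87/4 - 9/5*e12 - 949/20*e13 + 3543/200*e23; translating back through the correspondence:
Answer: 87/4 + 3543/200*i - 949/20*j - 9/5*k


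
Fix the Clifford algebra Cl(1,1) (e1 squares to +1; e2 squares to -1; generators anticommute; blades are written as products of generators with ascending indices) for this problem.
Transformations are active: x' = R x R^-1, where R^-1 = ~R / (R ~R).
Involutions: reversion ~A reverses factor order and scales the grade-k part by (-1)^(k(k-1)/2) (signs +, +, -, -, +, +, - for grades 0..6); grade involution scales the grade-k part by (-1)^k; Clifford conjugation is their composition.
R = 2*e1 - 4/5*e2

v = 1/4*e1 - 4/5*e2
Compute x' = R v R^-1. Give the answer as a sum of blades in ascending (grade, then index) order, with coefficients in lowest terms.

~R = 2*e1 - 4/5*e2, and R ~R = 84/25, so R^-1 = ~R / (84/25).
R v = -7/50 - 7/5*e1 e2
Answer: -5/12*e1 + 13/15*e2


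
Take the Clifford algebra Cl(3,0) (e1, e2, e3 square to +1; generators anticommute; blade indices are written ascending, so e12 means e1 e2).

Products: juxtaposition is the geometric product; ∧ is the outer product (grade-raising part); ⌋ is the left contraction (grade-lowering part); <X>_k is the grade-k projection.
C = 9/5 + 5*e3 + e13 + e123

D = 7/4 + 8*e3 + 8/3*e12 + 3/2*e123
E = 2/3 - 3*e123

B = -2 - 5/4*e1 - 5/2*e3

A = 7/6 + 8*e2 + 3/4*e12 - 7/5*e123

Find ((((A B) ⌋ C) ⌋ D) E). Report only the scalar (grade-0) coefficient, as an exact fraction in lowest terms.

step 1: -7/3 - 35/24*e1 - 241/16*e2 - 35/12*e3 + 12*e12 - 73/4*e23 + 37/40*e123
step 2: -473/24 + 127/6*e1 - 201/8*e3 - 35/12*e12 + 611/48*e13 - 35/24*e23 - 7/3*e123
step 3: -64573/288 + 35/16*e1 + 21755/288*e2 - 3679/24*e3 - 12995/144*e12 + 127/4*e23 - 473/16*e123
step 4: -51443/216 + 2321/24*e1 + 21755/432*e2 - 53701/144*e3 + 43169/108*e12 + 21755/96*e13 + 701/48*e23 + 62681/96*e123
Answer: -51443/216


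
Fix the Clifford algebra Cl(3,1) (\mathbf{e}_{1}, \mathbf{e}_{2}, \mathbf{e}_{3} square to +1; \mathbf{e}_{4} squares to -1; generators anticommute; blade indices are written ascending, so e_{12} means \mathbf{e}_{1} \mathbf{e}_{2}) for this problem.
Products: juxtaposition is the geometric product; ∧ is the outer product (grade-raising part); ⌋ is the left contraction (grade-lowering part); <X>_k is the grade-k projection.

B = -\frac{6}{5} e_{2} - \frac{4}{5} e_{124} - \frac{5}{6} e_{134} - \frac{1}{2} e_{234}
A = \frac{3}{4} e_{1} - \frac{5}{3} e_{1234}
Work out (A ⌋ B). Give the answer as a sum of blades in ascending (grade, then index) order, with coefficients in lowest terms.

step 1: -\frac{3}{5} e_{24} - \frac{5}{8} e_{34}
Answer: -\frac{3}{5} e_{24} - \frac{5}{8} e_{34}


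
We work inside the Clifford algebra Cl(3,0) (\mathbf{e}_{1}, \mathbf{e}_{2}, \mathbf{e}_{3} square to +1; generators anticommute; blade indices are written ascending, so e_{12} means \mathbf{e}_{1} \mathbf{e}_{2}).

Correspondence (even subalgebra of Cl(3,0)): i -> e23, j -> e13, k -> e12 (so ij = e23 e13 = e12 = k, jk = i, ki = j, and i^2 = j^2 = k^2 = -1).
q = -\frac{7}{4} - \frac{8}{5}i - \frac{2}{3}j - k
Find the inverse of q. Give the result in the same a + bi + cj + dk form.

In blades: q = -\frac{7}{4} - e_{12} - \frac{2}{3} e_{13} - \frac{8}{5} e_{23}.
With qbar = -\frac{7}{4} + e_{12} + \frac{2}{3} e_{13} + \frac{8}{5} e_{23} (scalar fixed, mapped units negated), q qbar = \frac{25441}{3600} (the sum of squared coefficients), so q^-1 = qbar / (\frac{25441}{3600}) = -\frac{6300}{25441} + \frac{3600}{25441} e_{12} + \frac{2400}{25441} e_{13} + \frac{5760}{25441} e_{23}; translating back:
Answer: -\frac{6300}{25441} + \frac{5760}{25441}i + \frac{2400}{25441}j + \frac{3600}{25441}k


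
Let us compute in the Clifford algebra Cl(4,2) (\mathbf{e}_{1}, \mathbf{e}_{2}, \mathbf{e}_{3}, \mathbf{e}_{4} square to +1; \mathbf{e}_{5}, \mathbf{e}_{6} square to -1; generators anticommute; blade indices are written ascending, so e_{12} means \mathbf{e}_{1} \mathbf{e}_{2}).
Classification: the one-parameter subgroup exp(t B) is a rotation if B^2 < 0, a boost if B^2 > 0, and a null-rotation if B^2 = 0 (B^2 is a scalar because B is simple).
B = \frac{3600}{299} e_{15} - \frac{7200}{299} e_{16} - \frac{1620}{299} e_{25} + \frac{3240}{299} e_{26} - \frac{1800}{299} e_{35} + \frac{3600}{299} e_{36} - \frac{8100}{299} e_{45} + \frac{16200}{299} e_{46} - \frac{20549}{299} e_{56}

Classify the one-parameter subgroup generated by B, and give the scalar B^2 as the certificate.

B^2 term by term: the squares give (\frac{3600}{299})^2*(e_{15})^2 + (-\frac{7200}{299})^2*(e_{16})^2 + (-\frac{1620}{299})^2*(e_{25})^2 + (\frac{3240}{299})^2*(e_{26})^2 + (-\frac{1800}{299})^2*(e_{35})^2 + (\frac{3600}{299})^2*(e_{36})^2 + (-\frac{8100}{299})^2*(e_{45})^2 + (\frac{16200}{299})^2*(e_{46})^2 + (-\frac{20549}{299})^2*(e_{56})^2 = \frac{12960000}{89401}*(+1) + \frac{51840000}{89401}*(+1) + \frac{2624400}{89401}*(+1) + \frac{10497600}{89401}*(+1) + \frac{3240000}{89401}*(+1) + \frac{12960000}{89401}*(+1) + \frac{65610000}{89401}*(+1) + \frac{262440000}{89401}*(+1) + \frac{422261401}{89401}*(-1) = -1 (each basis 2-blade squares to minus the product of its generators' squares); cross terms between blades sharing an index anticommute and cancel; the commuting (index-disjoint) pairs give grade-4 terms 2*c*c'*(blade product), which cancel blade by blade — e_{1256}: -\frac{23328000}{89401} + \frac{23328000}{89401} = 0; e_{1356}: -\frac{25920000}{89401} + \frac{25920000}{89401} = 0; e_{1456}: -\frac{116640000}{89401} + \frac{116640000}{89401} = 0; e_{2356}: \frac{11664000}{89401} - \frac{11664000}{89401} = 0; e_{2456}: \frac{52488000}{89401} - \frac{52488000}{89401} = 0; e_{3456}: \frac{58320000}{89401} - \frac{58320000}{89401} = 0 — confirming B is simple. So B^2 = -1.
Answer: rotation, certificate B^2 = -1. B^2 = -1 is basis-independent, so its sign is the whole story.


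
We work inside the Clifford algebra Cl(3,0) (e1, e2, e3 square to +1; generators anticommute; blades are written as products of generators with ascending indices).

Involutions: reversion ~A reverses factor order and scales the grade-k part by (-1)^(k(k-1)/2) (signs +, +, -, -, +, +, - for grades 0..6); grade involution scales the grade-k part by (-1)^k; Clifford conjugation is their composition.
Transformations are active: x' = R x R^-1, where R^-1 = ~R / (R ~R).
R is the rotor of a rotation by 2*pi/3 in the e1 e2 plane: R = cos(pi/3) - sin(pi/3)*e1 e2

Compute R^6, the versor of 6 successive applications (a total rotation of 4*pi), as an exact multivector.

The rotor phase is half the rotation angle and phases add under composition, so 6 steps in the e1 e2 plane accumulate phase 6*(pi/3) = 2*pi: R^6 = cos(2*pi) - sin(2*pi)*e1 e2.
cos(2*pi) = 1 and sin(2*pi) = 0, so R^6 = 1. The total rotation 4*pi is 2 full turns, so every vector returns to itself, yet the rotor is +1, back on the identity sheet (an even number of 2*pi turns).
Answer: 1


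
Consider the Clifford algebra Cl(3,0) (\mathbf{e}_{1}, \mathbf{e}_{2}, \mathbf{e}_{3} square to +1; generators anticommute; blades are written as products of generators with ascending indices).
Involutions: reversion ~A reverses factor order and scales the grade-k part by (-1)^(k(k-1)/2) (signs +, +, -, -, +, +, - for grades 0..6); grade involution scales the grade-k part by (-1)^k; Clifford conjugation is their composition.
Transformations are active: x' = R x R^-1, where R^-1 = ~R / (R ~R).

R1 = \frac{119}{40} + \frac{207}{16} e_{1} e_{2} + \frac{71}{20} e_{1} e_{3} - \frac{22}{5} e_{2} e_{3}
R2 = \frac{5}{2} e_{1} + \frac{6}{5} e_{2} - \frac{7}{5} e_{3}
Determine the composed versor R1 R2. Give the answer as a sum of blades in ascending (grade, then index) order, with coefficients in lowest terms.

Distribute over the terms of R2 (each basis-blade product reordered to ascending indices, repeated generators contracted through their squares):
R1 (\frac{5}{2} e_{1}) = \frac{119}{16} e_{1} - \frac{1035}{32} e_{2} - \frac{71}{8} e_{3} - 11 e_{1} e_{2} e_{3}
R1 (\frac{6}{5} e_{2}) = \frac{621}{40} e_{1} + \frac{357}{100} e_{2} + \frac{132}{25} e_{3} - \frac{213}{50} e_{1} e_{2} e_{3}
R1 (-\frac{7}{5} e_{3}) = -\frac{497}{100} e_{1} + \frac{154}{25} e_{2} - \frac{833}{200} e_{3} - \frac{1449}{80} e_{1} e_{2} e_{3}
Summing the partial products and collecting blades:
Answer: \frac{7197}{400} e_{1} - \frac{18091}{800} e_{2} - \frac{194}{25} e_{3} - \frac{13349}{400} e_{1} e_{2} e_{3}


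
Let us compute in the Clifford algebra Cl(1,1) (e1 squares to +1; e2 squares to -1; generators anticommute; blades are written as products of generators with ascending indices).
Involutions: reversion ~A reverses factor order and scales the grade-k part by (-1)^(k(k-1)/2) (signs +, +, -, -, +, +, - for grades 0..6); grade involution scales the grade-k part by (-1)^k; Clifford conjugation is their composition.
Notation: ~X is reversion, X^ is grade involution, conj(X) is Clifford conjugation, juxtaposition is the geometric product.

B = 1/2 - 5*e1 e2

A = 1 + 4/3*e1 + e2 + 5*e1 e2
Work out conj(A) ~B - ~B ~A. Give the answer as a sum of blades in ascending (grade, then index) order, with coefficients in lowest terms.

first term: -49/2 - 17/3*e1 - 43/6*e2 + 5/2*e1 e2
second term: -49/2 - 13/3*e1 - 37/6*e2 + 5/2*e1 e2
Answer: -4/3*e1 - e2


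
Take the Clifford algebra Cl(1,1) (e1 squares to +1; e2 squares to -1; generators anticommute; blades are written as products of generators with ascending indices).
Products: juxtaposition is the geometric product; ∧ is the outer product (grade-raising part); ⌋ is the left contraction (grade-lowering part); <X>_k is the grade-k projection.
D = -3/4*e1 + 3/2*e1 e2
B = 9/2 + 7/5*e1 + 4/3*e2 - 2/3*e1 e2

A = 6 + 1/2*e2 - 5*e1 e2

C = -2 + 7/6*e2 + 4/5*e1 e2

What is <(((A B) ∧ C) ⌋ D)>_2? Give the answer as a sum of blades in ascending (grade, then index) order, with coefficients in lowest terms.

step 1: 89/3 + 221/15*e1 + 69/4*e2 - 136/5*e1 e2
step 2: -178/3 - 442/15*e1 + 1/9*e2 + 8579/90*e1 e2
step 3: 1981/12 + 134/3*e1 - 221/5*e2 - 89*e1 e2
step 4: -89*e1 e2
Answer: -89*e1 e2


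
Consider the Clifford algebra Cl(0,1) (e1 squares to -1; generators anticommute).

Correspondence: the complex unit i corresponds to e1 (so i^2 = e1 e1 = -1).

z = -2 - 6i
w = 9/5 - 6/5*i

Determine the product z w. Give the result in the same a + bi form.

In blades: z = -2 - 6*e1, w = 9/5 - 6/5*e1.
Distribute z over w term by term (generator squares from the signature, products reordered to ascending indices): (-2)*w = -18/5 + 12/5*e1; (-6*e1)*w = -36/5 - 54/5*e1.
Sum: -54/5 - 42/5*e1; translating back through the correspondence:
Answer: -54/5 - 42/5*i


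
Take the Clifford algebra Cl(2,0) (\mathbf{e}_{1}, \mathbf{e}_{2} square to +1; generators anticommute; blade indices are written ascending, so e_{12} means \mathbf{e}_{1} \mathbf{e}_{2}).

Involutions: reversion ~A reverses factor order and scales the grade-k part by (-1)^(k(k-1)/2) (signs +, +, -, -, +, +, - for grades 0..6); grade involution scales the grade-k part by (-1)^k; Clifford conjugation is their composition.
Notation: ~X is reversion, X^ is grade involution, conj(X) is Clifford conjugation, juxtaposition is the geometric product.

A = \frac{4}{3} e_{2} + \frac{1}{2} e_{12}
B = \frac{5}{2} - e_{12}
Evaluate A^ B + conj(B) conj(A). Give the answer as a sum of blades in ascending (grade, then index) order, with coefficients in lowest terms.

first term: \frac{1}{2} - \frac{4}{3} e_{1} - \frac{10}{3} e_{2} + \frac{5}{4} e_{12}
second term: \frac{1}{2} - \frac{4}{3} e_{1} - \frac{10}{3} e_{2} - \frac{5}{4} e_{12}
Answer: 1 - \frac{8}{3} e_{1} - \frac{20}{3} e_{2}


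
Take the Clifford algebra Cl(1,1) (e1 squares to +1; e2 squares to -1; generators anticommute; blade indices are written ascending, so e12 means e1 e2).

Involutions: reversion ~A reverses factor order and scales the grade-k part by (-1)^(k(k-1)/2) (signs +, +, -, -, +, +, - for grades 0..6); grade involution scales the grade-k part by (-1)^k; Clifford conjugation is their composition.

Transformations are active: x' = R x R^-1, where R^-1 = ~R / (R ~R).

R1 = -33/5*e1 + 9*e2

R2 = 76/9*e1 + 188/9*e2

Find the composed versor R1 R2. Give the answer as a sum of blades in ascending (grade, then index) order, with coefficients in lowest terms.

Distribute over the terms of R1 (each basis-blade product reordered to ascending indices, repeated generators contracted through their squares):
(-33/5*e1) R2 = -836/15 - 2068/15*e12
(9*e2) R2 = -188 - 76*e12
Summing the partial products and collecting blades:
Answer: -3656/15 - 3208/15*e12


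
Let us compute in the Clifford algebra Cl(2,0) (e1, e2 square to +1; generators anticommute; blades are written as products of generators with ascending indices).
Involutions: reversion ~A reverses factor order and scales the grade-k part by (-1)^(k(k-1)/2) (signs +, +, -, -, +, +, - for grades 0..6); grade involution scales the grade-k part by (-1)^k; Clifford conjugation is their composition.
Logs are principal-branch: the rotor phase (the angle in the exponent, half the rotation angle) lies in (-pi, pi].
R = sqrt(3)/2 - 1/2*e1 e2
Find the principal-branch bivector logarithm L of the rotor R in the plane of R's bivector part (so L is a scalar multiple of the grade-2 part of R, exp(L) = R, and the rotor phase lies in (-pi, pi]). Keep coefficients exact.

The scalar part of R is sqrt(3)/2, so the principal-branch rotor phase is pinned; divide the bivector part by its sine to get the unit plane — L is the phase times that plane.
Concretely: cos(phase) = sqrt(3)/2 gives phase = ±pi/6, and since phase/sin(phase) is even the sign is immaterial: L = (phase/sin(phase)) * <R>_2 = (pi/3) * <R>_2.
Answer: -pi/6*e1 e2


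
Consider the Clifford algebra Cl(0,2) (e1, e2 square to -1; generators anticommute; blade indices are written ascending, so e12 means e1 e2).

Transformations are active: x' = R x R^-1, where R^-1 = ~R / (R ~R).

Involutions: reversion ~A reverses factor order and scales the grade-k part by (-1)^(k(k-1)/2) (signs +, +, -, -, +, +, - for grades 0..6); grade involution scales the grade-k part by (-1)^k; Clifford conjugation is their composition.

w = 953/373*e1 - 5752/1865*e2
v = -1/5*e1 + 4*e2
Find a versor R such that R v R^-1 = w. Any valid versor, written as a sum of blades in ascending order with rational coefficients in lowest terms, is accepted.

Since q(v) = q(w) = -401/25, the sum R = v + w = 4392/1865*e1 + 1708/1865*e2 does the job whenever invertible.
Answer: 4392/1865*e1 + 1708/1865*e2


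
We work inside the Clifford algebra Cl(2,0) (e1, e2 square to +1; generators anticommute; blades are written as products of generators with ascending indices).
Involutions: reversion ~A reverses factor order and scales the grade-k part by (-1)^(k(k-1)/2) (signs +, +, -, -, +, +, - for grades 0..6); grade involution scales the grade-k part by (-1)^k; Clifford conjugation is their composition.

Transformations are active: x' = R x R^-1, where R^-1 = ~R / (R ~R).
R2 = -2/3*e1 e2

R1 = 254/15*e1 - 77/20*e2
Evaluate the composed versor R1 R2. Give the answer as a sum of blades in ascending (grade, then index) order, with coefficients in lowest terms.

Distribute over the terms of R2 (each basis-blade product reordered to ascending indices, repeated generators contracted through their squares):
R1 (-2/3*e1 e2) = -77/30*e1 - 508/45*e2
Answer: -77/30*e1 - 508/45*e2


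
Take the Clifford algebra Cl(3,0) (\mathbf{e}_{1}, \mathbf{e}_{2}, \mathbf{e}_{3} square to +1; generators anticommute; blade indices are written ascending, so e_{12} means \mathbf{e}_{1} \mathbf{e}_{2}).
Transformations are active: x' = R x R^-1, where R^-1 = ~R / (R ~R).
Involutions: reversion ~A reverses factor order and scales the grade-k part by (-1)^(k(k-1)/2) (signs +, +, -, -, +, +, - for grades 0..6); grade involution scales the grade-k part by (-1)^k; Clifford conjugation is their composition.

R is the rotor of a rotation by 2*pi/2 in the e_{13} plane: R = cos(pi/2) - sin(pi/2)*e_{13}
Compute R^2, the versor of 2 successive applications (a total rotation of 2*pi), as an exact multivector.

Rotor phase runs at HALF the rotation angle; powers of one rotor simply add phase, so after 2 steps in e_{13} the phase is 2*pi/2 = \pi and R^2 = cos(\pi) - sin(\pi)*e_{13}.
cos(\pi) = -1 and sin(\pi) = 0, so R^2 = -1. The total rotation 2*pi is 1 full turn, so every vector returns to itself, yet the rotor is -1, on the OTHER sheet of the double cover (an odd number of 2*pi turns).
Answer: -1


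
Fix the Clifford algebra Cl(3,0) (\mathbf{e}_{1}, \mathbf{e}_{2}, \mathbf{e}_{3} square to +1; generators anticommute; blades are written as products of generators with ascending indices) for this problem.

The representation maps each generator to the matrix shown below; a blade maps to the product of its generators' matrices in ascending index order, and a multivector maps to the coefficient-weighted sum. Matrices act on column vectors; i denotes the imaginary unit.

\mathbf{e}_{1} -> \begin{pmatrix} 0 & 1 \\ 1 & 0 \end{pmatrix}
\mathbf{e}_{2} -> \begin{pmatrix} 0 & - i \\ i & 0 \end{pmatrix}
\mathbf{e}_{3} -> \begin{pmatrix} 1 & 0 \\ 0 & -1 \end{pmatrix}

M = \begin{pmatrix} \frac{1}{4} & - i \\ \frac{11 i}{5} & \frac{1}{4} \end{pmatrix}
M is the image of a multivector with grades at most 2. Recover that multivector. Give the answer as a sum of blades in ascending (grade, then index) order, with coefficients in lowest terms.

Method: 1, rho(e_{1}), rho(e_{2}), rho(e_{3}) form a trace-orthogonal basis of the 2x2 complex matrices (tr(X Y) = 2 if X = Y, else 0), so M = m0*1 + m1*rho(e_{1}) + m2*rho(e_{2}) + m3*rho(e_{3}) with m0 = tr(M)/2 = \frac{1}{4}, m1 = tr(M rho(e_{1}))/2 = \frac{3 i}{5}, m2 = tr(M rho(e_{2}))/2 = \frac{8}{5}, m3 = tr(M rho(e_{3}))/2 = 0.
Multiplying table entries, the bivector images are rho(e_{1} e_{2}) = i*rho(e_{3}), rho(e_{1} e_{3}) = -i*rho(e_{2}), rho(e_{2} e_{3}) = i*rho(e_{1}); with real blade coefficients the real parts of m0..m3 are the coefficients of 1, e_{1}, e_{2}, e_{3} and the imaginary parts give the bivectors (e_{2} e_{3}: Im m1, e_{1} e_{3}: -Im m2, e_{1} e_{2}: Im m3).
Answer: \frac{1}{4} + \frac{8}{5} e_{2} + \frac{3}{5} e_{2} e_{3}


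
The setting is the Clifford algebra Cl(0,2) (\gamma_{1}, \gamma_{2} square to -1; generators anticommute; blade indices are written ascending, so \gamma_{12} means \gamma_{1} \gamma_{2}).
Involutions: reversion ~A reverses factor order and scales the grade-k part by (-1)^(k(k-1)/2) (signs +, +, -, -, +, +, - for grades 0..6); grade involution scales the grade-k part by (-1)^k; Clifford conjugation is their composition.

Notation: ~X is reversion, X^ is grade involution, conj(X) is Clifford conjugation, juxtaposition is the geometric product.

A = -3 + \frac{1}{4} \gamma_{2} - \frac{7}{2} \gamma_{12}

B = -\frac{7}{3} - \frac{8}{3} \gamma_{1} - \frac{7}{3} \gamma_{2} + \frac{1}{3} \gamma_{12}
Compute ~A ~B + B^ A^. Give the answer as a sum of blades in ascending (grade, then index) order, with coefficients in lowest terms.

first term: \frac{35}{4} + \frac{193}{12} \gamma_{1} - \frac{35}{12} \gamma_{2} - \frac{13}{2} \gamma_{12}
second term: \frac{35}{4} - \frac{193}{12} \gamma_{1} + \frac{35}{12} \gamma_{2} + \frac{13}{2} \gamma_{12}
Answer: \frac{35}{2}


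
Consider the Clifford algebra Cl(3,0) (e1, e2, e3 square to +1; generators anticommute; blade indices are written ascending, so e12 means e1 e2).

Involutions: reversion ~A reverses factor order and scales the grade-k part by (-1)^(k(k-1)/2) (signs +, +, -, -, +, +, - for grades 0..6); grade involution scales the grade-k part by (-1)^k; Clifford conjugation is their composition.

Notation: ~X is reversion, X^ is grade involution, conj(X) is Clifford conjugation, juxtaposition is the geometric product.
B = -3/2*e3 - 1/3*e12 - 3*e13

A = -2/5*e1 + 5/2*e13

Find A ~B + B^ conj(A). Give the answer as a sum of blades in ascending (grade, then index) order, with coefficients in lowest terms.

first term: -15/2 - 15/4*e1 - 2/15*e2 - 6/5*e3 + 3/5*e13 + 5/6*e23
second term: -15/2 + 15/4*e1 + 2/15*e2 + 6/5*e3 - 3/5*e13 - 5/6*e23
Answer: -15


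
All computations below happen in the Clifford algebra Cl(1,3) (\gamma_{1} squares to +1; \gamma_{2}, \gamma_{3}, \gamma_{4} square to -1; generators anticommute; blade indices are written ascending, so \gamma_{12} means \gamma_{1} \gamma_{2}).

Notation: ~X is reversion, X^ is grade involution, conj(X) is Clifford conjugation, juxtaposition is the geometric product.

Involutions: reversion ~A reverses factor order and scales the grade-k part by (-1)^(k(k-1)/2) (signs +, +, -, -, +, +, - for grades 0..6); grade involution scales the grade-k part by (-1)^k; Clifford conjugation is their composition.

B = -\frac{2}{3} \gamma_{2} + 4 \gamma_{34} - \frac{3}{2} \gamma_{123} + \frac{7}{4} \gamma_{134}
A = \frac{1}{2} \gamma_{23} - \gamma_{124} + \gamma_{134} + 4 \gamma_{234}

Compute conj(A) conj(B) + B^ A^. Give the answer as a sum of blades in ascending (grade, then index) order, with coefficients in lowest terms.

first term: -\frac{7}{4} + \frac{13}{4} \gamma_{1} + 16 \gamma_{2} - \frac{1}{3} \gamma_{3} + 7 \gamma_{12} - \frac{20}{3} \gamma_{14} - \frac{7}{4} \gamma_{23} - \frac{7}{2} \gamma_{24} - \frac{25}{6} \gamma_{34} + 4 \gamma_{123} + \frac{7}{8} \gamma_{124} + \frac{2}{3} \gamma_{1234}
second term: -\frac{7}{4} + \frac{13}{4} \gamma_{1} + 16 \gamma_{2} - \frac{1}{3} \gamma_{3} - 7 \gamma_{12} + \frac{20}{3} \gamma_{14} + \frac{7}{4} \gamma_{23} + \frac{7}{2} \gamma_{24} + \frac{25}{6} \gamma_{34} - 4 \gamma_{123} - \frac{7}{8} \gamma_{124} + \frac{2}{3} \gamma_{1234}
Answer: -\frac{7}{2} + \frac{13}{2} \gamma_{1} + 32 \gamma_{2} - \frac{2}{3} \gamma_{3} + \frac{4}{3} \gamma_{1234}


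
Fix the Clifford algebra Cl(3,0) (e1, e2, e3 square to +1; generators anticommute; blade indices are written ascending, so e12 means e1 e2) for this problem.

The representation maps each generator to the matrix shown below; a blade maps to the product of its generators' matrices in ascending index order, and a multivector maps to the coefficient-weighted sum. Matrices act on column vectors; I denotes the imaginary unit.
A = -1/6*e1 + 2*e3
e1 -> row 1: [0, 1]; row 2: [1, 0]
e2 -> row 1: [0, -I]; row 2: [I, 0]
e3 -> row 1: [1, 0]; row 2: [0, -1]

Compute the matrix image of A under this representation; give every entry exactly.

M = (-1/6)*rho(e1) + (2)*rho(e3), summed entrywise:
Answer: row 1: [2, -1/6]; row 2: [-1/6, -2]


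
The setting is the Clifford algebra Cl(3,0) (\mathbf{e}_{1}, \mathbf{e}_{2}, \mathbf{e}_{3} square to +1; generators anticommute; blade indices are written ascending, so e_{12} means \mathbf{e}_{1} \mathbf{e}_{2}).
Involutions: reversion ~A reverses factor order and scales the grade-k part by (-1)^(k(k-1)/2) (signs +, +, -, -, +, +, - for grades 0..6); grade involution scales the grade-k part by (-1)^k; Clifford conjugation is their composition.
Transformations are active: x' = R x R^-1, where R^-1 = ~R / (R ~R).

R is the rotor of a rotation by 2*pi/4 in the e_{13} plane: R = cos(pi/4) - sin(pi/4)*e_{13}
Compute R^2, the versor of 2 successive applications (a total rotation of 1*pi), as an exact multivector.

Half-angle bookkeeping: 2 applications in e_{13} add up to rotor phase 2*pi/4 = \frac{\pi}{2}, so R^2 = cos(\frac{\pi}{2}) - sin(\frac{\pi}{2})*e_{13}.
cos(\frac{\pi}{2}) = 0 and sin(\frac{\pi}{2}) = 1, so R^2 = -e_{13}. The net rotation is 1*pi; the rotor keeps the half-angle phase exactly.
Answer: -e_{13}


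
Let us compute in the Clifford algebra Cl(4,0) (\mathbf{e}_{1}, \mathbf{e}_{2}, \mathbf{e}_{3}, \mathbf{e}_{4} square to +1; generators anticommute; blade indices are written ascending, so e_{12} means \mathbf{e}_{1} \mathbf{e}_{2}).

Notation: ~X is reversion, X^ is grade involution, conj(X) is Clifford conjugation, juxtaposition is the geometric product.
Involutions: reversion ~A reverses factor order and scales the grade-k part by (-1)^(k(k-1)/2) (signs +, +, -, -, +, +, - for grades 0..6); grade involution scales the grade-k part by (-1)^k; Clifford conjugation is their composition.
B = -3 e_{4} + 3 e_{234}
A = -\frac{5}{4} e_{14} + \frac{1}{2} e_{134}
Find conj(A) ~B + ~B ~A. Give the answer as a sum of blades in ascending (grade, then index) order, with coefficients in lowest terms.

first term: -\frac{15}{4} e_{1} + \frac{3}{2} e_{12} - \frac{3}{2} e_{13} - \frac{15}{4} e_{123}
second term: \frac{15}{4} e_{1} + \frac{3}{2} e_{12} + \frac{3}{2} e_{13} + \frac{15}{4} e_{123}
Answer: 3 e_{12}
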